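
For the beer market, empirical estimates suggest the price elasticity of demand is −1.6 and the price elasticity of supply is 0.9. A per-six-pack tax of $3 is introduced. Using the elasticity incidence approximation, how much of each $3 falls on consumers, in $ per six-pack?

Consumers bear ≈ $1.08 per six-pack.

Incidence ratio: consumers' share ≈ εs / (εs + |εd|) = 0.9 / (0.9 + 1.6) = 0.36.
So consumers bear ≈ 0.36 × $3 = $1.08; producers bear $1.92.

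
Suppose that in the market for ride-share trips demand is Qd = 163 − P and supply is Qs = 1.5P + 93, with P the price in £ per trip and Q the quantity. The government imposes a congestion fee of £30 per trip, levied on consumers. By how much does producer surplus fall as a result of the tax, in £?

Without the tax, 163 − P = 1.5P + 93 gives 2.5P = 70, so P* = £28 and Q* = 135.
With the tax collected from consumers, demand (in seller-price terms) shifts: Qd = 163 − (P + 30).
New equilibrium: consumers pay £46, sellers receive £16, Q = 117. (Wedge: Pb − Ps = 30.)
ΔPS is the trapezoid between Q = 117 and Q = 135 of height £12: ½ · (135 + 117) · 12 = £1512.

Producer surplus falls by £1512.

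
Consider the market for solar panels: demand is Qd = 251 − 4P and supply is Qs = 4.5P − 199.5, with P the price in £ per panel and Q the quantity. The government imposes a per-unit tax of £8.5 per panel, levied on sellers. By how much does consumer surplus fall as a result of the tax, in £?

Consumer surplus falls by £135.

Without the tax, 251 − 4P = 4.5P − 199.5 gives 8.5P = 450.5, so P* = £53 and Q* = 39.
With the tax collected from sellers, supply shifts: Qs = 4.5(P − 8.5) − 199.5.
Solving gives Q = 21 with buyers paying £57.5 and sellers receiving £49 (the £8.5 wedge).
ΔCS is the trapezoid between Q = 21 and Q = 39 of height £4.5: ½ · (39 + 21) · 4.5 = £135.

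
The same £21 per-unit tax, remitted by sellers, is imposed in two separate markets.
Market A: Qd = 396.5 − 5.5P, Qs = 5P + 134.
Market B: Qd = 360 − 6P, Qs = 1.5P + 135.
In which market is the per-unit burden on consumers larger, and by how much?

Market A, by £5.8.

Market A: pre-tax P* = £25, Q* = 259; post-tax Q = 204; per-unit burden on consumers = £10.
Market B: pre-tax P* = £30, Q* = 180; post-tax Q = 154.8; per-unit burden on consumers = £4.2.
Difference: £10 vs £4.2 → market A is larger by £5.8.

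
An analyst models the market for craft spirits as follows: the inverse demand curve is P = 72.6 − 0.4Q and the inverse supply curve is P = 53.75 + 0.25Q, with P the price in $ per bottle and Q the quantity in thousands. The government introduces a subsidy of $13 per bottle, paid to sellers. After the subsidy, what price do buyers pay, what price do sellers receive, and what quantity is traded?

Inverting to Q(P) form: Qd = 181.5 − 2.5P; Qs = 4P − 215.
Without the subsidy, 181.5 − 2.5P = 4P − 215 gives 6.5P = 396.5, so P* = $61 and Q* = 29.
With a per-unit subsidy paid to sellers, each receives P + 13 per unit sold, so supply becomes Qs = 4(P + 13) − 215.
New equilibrium: buyers pay $53, sellers receive $66, Q = 49. (Wedge: Pb − Ps = −13.)

Buyers pay $53; sellers receive $66; quantity = 49.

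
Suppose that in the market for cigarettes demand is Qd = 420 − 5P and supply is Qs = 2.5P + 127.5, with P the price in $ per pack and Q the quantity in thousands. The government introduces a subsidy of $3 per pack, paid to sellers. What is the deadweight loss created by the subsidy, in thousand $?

Deadweight loss = $7.5 thousand.

Without the subsidy, 420 − 5P = 2.5P + 127.5 gives 7.5P = 292.5, so P* = $39 and Q* = 225.
With a per-unit subsidy paid to sellers, each receives P + 3 per unit sold, so supply becomes Qs = 2.5(P + 3) + 127.5.
New equilibrium: buyers pay $38, sellers receive $41, Q = 230. (Wedge: Pb − Ps = −3.)
Quantity rises by |ΔQ| = |225 − 230| = 5.
DWL = ½ · t · |ΔQ| = ½ · 3 · 5 = $7.5.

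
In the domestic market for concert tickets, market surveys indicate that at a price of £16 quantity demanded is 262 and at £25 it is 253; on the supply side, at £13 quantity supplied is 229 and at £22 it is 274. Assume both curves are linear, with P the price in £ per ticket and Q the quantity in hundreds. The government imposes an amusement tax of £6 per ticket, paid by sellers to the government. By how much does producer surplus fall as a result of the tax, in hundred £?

Demand slope: (253 − 262)/(25 − 16) = -1, so Qd = 278 − P.
Supply slope: (274 − 229)/(22 − 13) = 5, so Qs = 5P + 164.
Before the tax: set 278 − P = 5P + 164 → P* = £19, Q* = 259.
With the tax collected from sellers, supply shifts: Qs = 5(P − 6) + 164.
New equilibrium: buyers pay £24, sellers receive £18, Q = 254. (Wedge: Pb − Ps = 6.)
ΔPS is the trapezoid between Q = 254 and Q = 259 of height £1: ½ · (259 + 254) · 1 = £256.5.

Producer surplus falls by £256.5 hundred.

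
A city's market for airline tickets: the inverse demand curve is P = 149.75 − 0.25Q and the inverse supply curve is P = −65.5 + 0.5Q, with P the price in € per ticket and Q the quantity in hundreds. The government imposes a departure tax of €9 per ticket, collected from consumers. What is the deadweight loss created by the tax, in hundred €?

Deadweight loss = €54 hundred.

Rewrite in direct form: Qd = 599 − 4P and Qs = 2P + 131.
Without the tax, 599 − 4P = 2P + 131 gives 6P = 468, so P* = €78 and Q* = 287.
With the tax collected from consumers, demand (in seller-price terms) shifts: Qd = 599 − 4(P + 9).
Solving gives Q = 275 with consumers paying €81 and suppliers receiving €72 (the €9 wedge).
Quantity falls by |ΔQ| = |287 − 275| = 12.
DWL = ½ · t · |ΔQ| = ½ · 9 · 12 = €54.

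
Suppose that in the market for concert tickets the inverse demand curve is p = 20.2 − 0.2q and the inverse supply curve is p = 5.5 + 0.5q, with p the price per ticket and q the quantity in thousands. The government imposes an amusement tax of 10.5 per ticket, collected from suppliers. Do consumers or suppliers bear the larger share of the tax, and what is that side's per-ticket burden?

Suppliers bear the larger share: 7.5 per ticket.

Inverting to q(p) form: qd = 101 − 5p; qs = 2p − 11.
Before the tax: set 101 − 5p = 2p − 11 → p* = 16, q* = 21.
With the tax collected from suppliers, supply shifts: qs = 2(p − 10.5) − 11.
Solving gives q = 6 with consumers paying 19 and suppliers receiving 8.5 (the 10.5 wedge).
Per-ticket burden: consumers 3, suppliers 7.5.
Suppliers take the larger share because supply is less price-elastic here (demand slope 5 vs supply slope 2).
The less price-elastic side of the market bears the larger share of a per-unit tax.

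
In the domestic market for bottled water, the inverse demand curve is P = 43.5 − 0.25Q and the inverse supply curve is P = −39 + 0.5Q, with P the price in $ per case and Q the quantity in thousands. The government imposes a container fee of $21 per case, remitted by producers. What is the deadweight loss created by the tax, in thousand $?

Rewrite in direct form: Qd = 174 − 4P and Qs = 2P + 78.
Without the tax, 174 − 4P = 2P + 78 gives 6P = 96, so P* = $16 and Q* = 110.
With the tax collected from producers, supply shifts: Qs = 2(P − 21) + 78.
New equilibrium: buyers pay $23, producers receive $2, Q = 82. (Wedge: Pb − Ps = 21.)
Quantity falls by |ΔQ| = |110 − 82| = 28.
DWL = ½ · t · |ΔQ| = ½ · 21 · 28 = $294.

Deadweight loss = $294 thousand.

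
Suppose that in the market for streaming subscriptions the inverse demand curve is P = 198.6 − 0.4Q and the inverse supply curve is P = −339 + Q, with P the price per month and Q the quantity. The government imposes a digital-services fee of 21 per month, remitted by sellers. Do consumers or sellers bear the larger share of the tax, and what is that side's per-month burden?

Sellers bear the larger share: 15 per month.

Rewrite in direct form: Qd = 496.5 − 2.5P and Qs = P + 339.
Before the tax: set 496.5 − 2.5P = P + 339 → P* = 45, Q* = 384.
With the tax collected from sellers, supply shifts: Qs = (P − 21) + 339.
Solving gives Q = 369 with consumers paying 51 and sellers receiving 30 (the 21 wedge).
Per-month burden: consumers 6, sellers 15.
Sellers take the larger share because supply is less price-elastic here (demand slope 2.5 vs supply slope 1).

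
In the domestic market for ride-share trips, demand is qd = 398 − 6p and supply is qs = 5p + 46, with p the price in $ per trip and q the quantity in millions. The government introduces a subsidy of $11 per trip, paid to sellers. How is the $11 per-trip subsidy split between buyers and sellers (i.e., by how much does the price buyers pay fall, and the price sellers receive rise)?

Before the subsidy: set 398 − 6p = 5p + 46 → p* = $32, q* = 206.
With a per-unit subsidy paid to sellers, each receives p + 11 per unit sold, so supply becomes qs = 5(p + 11) + 46.
New equilibrium: buyers pay $27, sellers receive $38, q = 236. (Wedge: pb − ps = −11.)
Gain to buyers: $5; to sellers: $6. (They sum to $11.)

Buyers gain $5 per trip; sellers gain $6 per trip.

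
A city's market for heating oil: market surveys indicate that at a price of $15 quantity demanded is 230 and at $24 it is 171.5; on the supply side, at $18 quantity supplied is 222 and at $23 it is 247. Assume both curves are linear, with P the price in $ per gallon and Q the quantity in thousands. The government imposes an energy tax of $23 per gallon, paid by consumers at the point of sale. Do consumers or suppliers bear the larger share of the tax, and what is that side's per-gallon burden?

Demand slope: (171.5 − 230)/(24 − 15) = -6.5, so Qd = 327.5 − 6.5P.
Supply slope: (247 − 222)/(23 − 18) = 5, so Qs = 5P + 132.
Before the tax: set 327.5 − 6.5P = 5P + 132 → P* = $17, Q* = 217.
With the tax collected from consumers, demand (in seller-price terms) shifts: Qd = 327.5 − 6.5(P + 23).
Solving gives Q = 152 with consumers paying $27 and suppliers receiving $4 (the $23 wedge).
Per-gallon burden: consumers $10, suppliers $13.
Suppliers take the larger share because supply is less price-elastic here (demand slope 6.5 vs supply slope 5).

Suppliers bear the larger share: $13 per gallon.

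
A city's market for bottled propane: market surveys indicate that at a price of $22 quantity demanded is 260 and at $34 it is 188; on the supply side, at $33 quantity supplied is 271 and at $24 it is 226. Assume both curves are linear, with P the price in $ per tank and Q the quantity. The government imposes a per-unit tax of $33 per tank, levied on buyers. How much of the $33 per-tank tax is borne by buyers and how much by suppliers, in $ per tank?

Buyers bear $15 per tank; suppliers bear $18 per tank.

Demand slope: (188 − 260)/(34 − 22) = -6, so Qd = 392 − 6P.
Supply slope: (226 − 271)/(24 − 33) = 5, so Qs = 5P + 106.
Before the tax: set 392 − 6P = 5P + 106 → P* = $26, Q* = 236.
With the tax collected from buyers, demand (in seller-price terms) shifts: Qd = 392 − 6(P + 33).
New equilibrium: buyers pay $41, suppliers receive $8, Q = 146. (Wedge: Pb − Ps = 33.)
Burden on buyers: $15; on suppliers: $18. (They sum to $33.)
The less price-elastic side of the market bears the larger share of a per-unit tax.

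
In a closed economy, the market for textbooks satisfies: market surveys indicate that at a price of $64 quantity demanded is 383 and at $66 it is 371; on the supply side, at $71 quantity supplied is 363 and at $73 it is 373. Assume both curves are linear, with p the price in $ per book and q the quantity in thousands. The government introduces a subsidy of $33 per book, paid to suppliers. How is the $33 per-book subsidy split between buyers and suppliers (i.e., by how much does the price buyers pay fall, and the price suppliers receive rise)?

Demand slope: (371 − 383)/(66 − 64) = -6, so qd = 767 − 6p.
Supply slope: (373 − 363)/(73 − 71) = 5, so qs = 5p + 8.
Without the subsidy, 767 − 6p = 5p + 8 gives 11p = 759, so p* = $69 and q* = 353.
With a per-unit subsidy paid to suppliers, each receives p + 33 per unit sold, so supply becomes qs = 5(p + 33) + 8.
New equilibrium: buyers pay $54, suppliers receive $87, q = 443. (Wedge: pb − ps = −33.)
Gain to buyers: $15; to suppliers: $18. (They sum to $33.)

Buyers gain $15 per book; suppliers gain $18 per book.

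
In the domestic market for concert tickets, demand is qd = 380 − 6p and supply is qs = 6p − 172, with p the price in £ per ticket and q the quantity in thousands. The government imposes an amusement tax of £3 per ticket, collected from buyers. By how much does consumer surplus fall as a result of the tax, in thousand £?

Before the tax: set 380 − 6p = 6p − 172 → p* = £46, q* = 104.
With the tax collected from buyers, demand (in seller-price terms) shifts: qd = 380 − 6(p + 3).
Solving gives q = 95 with buyers paying £47.5 and suppliers receiving £44.5 (the £3 wedge).
ΔCS is the trapezoid between Q = 95 and Q = 104 of height £1.5: ½ · (104 + 95) · 1.5 = £149.25.

Consumer surplus falls by £149.25 thousand.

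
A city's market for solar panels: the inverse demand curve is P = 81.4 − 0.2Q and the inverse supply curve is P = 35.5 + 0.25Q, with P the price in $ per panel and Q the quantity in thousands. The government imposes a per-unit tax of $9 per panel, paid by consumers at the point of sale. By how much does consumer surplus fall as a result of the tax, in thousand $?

Rewrite in direct form: Qd = 407 − 5P and Qs = 4P − 142.
Without the tax, 407 − 5P = 4P − 142 gives 9P = 549, so P* = $61 and Q* = 102.
With the tax collected from consumers, demand (in seller-price terms) shifts: Qd = 407 − 5(P + 9).
New equilibrium: consumers pay $65, producers receive $56, Q = 82. (Wedge: Pb − Ps = 9.)
ΔCS is the trapezoid between Q = 82 and Q = 102 of height $4: ½ · (102 + 82) · 4 = $368.

Consumer surplus falls by $368 thousand.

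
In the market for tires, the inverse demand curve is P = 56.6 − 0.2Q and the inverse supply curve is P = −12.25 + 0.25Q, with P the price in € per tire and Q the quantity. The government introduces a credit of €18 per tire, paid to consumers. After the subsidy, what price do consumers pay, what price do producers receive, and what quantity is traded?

Rewrite in direct form: Qd = 283 − 5P and Qs = 4P + 49.
Without the subsidy, 283 − 5P = 4P + 49 gives 9P = 234, so P* = €26 and Q* = 153.
With a per-unit subsidy paid to consumers, each effectively pays P − 18, so demand becomes Qd = 283 − 5(P − 18).
Solving gives Q = 193 with consumers paying €18 and producers receiving €36 (the €18 wedge).

Consumers pay €18; producers receive €36; quantity = 193.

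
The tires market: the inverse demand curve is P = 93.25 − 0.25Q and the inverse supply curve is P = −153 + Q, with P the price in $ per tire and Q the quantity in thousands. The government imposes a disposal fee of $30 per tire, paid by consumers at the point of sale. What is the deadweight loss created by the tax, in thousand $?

Deadweight loss = $360 thousand.

Rewrite in direct form: Qd = 373 − 4P and Qs = P + 153.
Before the tax: set 373 − 4P = P + 153 → P* = $44, Q* = 197.
With the tax collected from consumers, demand (in seller-price terms) shifts: Qd = 373 − 4(P + 30).
New equilibrium: consumers pay $50, producers receive $20, Q = 173. (Wedge: Pb − Ps = 30.)
Quantity falls by |ΔQ| = |197 − 173| = 24.
DWL = ½ · t · |ΔQ| = ½ · 30 · 24 = $360.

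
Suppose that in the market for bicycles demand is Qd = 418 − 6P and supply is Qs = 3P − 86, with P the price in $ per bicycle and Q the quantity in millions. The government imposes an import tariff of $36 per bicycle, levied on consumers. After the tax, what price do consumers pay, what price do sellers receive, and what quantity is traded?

Before the tax: set 418 − 6P = 3P − 86 → P* = $56, Q* = 82.
With the tax collected from consumers, demand (in seller-price terms) shifts: Qd = 418 − 6(P + 36).
New equilibrium: consumers pay $68, sellers receive $32, Q = 10. (Wedge: Pb − Ps = 36.)

Consumers pay $68; sellers receive $32; quantity = 10.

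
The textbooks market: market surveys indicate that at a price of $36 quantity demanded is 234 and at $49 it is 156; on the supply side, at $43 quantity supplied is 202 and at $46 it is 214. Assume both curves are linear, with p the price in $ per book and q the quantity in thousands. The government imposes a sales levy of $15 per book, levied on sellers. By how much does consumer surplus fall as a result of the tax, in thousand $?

Demand slope: (156 − 234)/(49 − 36) = -6, so qd = 450 − 6p.
Supply slope: (214 − 202)/(46 − 43) = 4, so qs = 4p + 30.
Before the tax: set 450 − 6p = 4p + 30 → p* = $42, q* = 198.
With the tax collected from sellers, supply shifts: qs = 4(p − 15) + 30.
New equilibrium: buyers pay $48, sellers receive $33, q = 162. (Wedge: pb − ps = 15.)
ΔCS is the trapezoid between Q = 162 and Q = 198 of height $6: ½ · (198 + 162) · 6 = $1080.

Consumer surplus falls by $1080 thousand.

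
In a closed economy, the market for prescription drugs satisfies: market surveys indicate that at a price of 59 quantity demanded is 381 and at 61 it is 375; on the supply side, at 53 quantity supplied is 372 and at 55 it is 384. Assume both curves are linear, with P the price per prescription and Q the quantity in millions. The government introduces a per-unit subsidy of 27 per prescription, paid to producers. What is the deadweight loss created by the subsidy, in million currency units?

Deadweight loss = 729 million.

Demand slope: (375 − 381)/(61 − 59) = -3, so Qd = 558 − 3P.
Supply slope: (384 − 372)/(55 − 53) = 6, so Qs = 6P + 54.
Before the subsidy: set 558 − 3P = 6P + 54 → P* = 56, Q* = 390.
With a per-unit subsidy paid to producers, each receives P + 27 per unit sold, so supply becomes Qs = 6(P + 27) + 54.
Solving gives Q = 444 with consumers paying 38 and producers receiving 65 (the 27 wedge).
Quantity rises by |ΔQ| = |390 − 444| = 54.
DWL = ½ · t · |ΔQ| = ½ · 27 · 54 = 729.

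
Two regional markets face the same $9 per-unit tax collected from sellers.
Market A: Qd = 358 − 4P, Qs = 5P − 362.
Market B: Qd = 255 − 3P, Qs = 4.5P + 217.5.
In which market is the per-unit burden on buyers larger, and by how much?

Market B, by $0.4.

Market A: pre-tax P* = $80, Q* = 38; post-tax Q = 18; per-unit burden on buyers = $5.
Market B: pre-tax P* = $5, Q* = 240; post-tax Q = 223.8; per-unit burden on buyers = $5.4.
Difference: $5 vs $5.4 → market B is larger by $0.4.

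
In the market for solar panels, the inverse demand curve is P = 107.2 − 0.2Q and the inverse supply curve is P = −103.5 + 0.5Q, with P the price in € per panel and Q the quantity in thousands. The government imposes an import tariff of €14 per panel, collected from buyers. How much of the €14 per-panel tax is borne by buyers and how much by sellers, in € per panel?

Buyers bear €4 per panel; sellers bear €10 per panel.

Rewrite in direct form: Qd = 536 − 5P and Qs = 2P + 207.
Before the tax: set 536 − 5P = 2P + 207 → P* = €47, Q* = 301.
With the tax collected from buyers, demand (in seller-price terms) shifts: Qd = 536 − 5(P + 14).
Solving gives Q = 281 with buyers paying €51 and sellers receiving €37 (the €14 wedge).
Burden on buyers: €4; on sellers: €10. (They sum to €14.)
The less price-elastic side of the market bears the larger share of a per-unit tax.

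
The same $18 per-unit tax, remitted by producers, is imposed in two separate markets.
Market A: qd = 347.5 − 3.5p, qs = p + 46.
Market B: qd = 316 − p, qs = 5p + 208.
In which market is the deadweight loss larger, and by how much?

Market A: pre-tax p* = $67, q* = 113; post-tax q = 99; deadweight loss = $126.
Market B: pre-tax p* = $18, q* = 298; post-tax q = 283; deadweight loss = $135.
Difference: $126 vs $135 → market B is larger by $9.

Market B, by $9.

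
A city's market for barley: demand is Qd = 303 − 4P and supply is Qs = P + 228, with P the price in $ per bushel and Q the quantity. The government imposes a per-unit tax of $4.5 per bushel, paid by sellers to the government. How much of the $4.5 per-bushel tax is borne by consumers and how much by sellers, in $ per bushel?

Consumers bear $0.9 per bushel; sellers bear $3.6 per bushel.

Before the tax: set 303 − 4P = P + 228 → P* = $15, Q* = 243.
With the tax collected from sellers, supply shifts: Qs = (P − 4.5) + 228.
New equilibrium: consumers pay $15.9, sellers receive $11.4, Q = 239.4. (Wedge: Pb − Ps = 4.5.)
Burden on consumers: $0.9; on sellers: $3.6. (They sum to $4.5.)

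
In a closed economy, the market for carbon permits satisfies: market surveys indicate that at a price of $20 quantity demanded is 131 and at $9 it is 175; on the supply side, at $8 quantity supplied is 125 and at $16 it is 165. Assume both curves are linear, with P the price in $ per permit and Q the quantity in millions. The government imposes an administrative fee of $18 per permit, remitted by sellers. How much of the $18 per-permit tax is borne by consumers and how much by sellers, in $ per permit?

Consumers bear $10 per permit; sellers bear $8 per permit.

Demand slope: (175 − 131)/(9 − 20) = -4, so Qd = 211 − 4P.
Supply slope: (165 − 125)/(16 − 8) = 5, so Qs = 5P + 85.
Without the tax, 211 − 4P = 5P + 85 gives 9P = 126, so P* = $14 and Q* = 155.
With the tax collected from sellers, supply shifts: Qs = 5(P − 18) + 85.
New equilibrium: consumers pay $24, sellers receive $6, Q = 115. (Wedge: Pb − Ps = 18.)
Burden on consumers: $10; on sellers: $8. (They sum to $18.)
The less price-elastic side of the market bears the larger share of a per-unit tax.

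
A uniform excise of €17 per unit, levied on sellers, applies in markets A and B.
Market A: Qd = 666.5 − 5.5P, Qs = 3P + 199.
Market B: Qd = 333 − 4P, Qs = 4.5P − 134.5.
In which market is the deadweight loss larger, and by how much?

Market A: pre-tax P* = €55, Q* = 364; post-tax Q = 331; deadweight loss = €280.5.
Market B: pre-tax P* = €55, Q* = 113; post-tax Q = 77; deadweight loss = €306.
Difference: €280.5 vs €306 → market B is larger by €25.5.

Market B, by €25.5.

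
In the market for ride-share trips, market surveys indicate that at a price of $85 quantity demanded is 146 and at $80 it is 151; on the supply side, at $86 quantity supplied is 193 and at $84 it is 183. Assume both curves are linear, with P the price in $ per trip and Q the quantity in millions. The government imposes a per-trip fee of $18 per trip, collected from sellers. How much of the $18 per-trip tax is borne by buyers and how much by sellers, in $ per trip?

Demand slope: (151 − 146)/(80 − 85) = -1, so Qd = 231 − P.
Supply slope: (183 − 193)/(84 − 86) = 5, so Qs = 5P − 237.
Before the tax: set 231 − P = 5P − 237 → P* = $78, Q* = 153.
With the tax collected from sellers, supply shifts: Qs = 5(P − 18) − 237.
New equilibrium: buyers pay $93, sellers receive $75, Q = 138. (Wedge: Pb − Ps = 18.)
Burden on buyers: $15; on sellers: $3. (They sum to $18.)

Buyers bear $15 per trip; sellers bear $3 per trip.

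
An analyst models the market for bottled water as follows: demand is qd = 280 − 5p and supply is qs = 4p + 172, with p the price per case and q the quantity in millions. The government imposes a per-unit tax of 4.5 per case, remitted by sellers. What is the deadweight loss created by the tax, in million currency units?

Deadweight loss = 22.5 million.

Without the tax, 280 − 5p = 4p + 172 gives 9p = 108, so p* = 12 and q* = 220.
With the tax collected from sellers, supply shifts: qs = 4(p − 4.5) + 172.
Solving gives q = 210 with buyers paying 14 and sellers receiving 9.5 (the 4.5 wedge).
Quantity falls by |ΔQ| = |220 − 210| = 10.
DWL = ½ · t · |ΔQ| = ½ · 4.5 · 10 = 22.5.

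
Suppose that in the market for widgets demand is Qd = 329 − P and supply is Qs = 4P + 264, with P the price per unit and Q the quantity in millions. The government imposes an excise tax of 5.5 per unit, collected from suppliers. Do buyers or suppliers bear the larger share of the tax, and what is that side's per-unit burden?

Buyers bear the larger share: 4.4 per unit.

Before the tax: set 329 − P = 4P + 264 → P* = 13, Q* = 316.
With the tax collected from suppliers, supply shifts: Qs = 4(P − 5.5) + 264.
New equilibrium: buyers pay 17.4, suppliers receive 11.9, Q = 311.6. (Wedge: Pb − Ps = 5.5.)
Per-unit burden: buyers 4.4, suppliers 1.1.
Buyers take the larger share because demand is less price-elastic here (demand slope 1 vs supply slope 4).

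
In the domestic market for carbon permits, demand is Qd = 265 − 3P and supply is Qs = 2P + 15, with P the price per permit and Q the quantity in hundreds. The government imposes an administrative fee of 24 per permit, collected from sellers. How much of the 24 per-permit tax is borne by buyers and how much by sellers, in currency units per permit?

Without the tax, 265 − 3P = 2P + 15 gives 5P = 250, so P* = 50 and Q* = 115.
With the tax collected from sellers, supply shifts: Qs = 2(P − 24) + 15.
New equilibrium: buyers pay 59.6, sellers receive 35.6, Q = 86.2. (Wedge: Pb − Ps = 24.)
Burden on buyers: 9.6; on sellers: 14.4. (They sum to 24.)
The less price-elastic side of the market bears the larger share of a per-unit tax.

Buyers bear 9.6 per permit; sellers bear 14.4 per permit.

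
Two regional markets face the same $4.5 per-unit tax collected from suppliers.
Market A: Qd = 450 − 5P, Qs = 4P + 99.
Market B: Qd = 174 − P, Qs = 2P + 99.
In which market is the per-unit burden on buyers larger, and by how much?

Market A: pre-tax P* = $39, Q* = 255; post-tax Q = 245; per-unit burden on buyers = $2.
Market B: pre-tax P* = $25, Q* = 149; post-tax Q = 146; per-unit burden on buyers = $3.
Difference: $2 vs $3 → market B is larger by $1.

Market B, by $1.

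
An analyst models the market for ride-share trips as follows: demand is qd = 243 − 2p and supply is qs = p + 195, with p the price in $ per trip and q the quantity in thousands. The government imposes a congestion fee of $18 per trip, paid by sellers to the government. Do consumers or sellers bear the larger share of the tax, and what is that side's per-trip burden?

Sellers bear the larger share: $12 per trip.

Without the tax, 243 − 2p = p + 195 gives 3p = 48, so p* = $16 and q* = 211.
With the tax collected from sellers, supply shifts: qs = (p − 18) + 195.
Solving gives q = 199 with consumers paying $22 and sellers receiving $4 (the $18 wedge).
Per-trip burden: consumers $6, sellers $12.
Sellers take the larger share because supply is less price-elastic here (demand slope 2 vs supply slope 1).
The less price-elastic side of the market bears the larger share of a per-unit tax.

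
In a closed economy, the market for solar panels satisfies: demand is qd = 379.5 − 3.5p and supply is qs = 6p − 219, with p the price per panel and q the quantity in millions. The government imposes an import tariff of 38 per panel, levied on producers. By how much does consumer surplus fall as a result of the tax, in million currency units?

Consumer surplus falls by 2808 million.

Before the tax: set 379.5 − 3.5p = 6p − 219 → p* = 63, q* = 159.
With the tax collected from producers, supply shifts: qs = 6(p − 38) − 219.
Solving gives q = 75 with buyers paying 87 and producers receiving 49 (the 38 wedge).
ΔCS is the trapezoid between Q = 75 and Q = 159 of height 24: ½ · (159 + 75) · 24 = 2808.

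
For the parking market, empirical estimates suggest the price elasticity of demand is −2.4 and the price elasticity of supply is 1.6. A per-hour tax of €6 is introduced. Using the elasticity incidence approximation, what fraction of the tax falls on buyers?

Buyers' share ≈ 0.4.

Incidence ratio: buyers' share ≈ εs / (εs + |εd|) = 1.6 / (1.6 + 2.4) = 0.4.
Supply is the less elastic side, so buyers bear the smaller share.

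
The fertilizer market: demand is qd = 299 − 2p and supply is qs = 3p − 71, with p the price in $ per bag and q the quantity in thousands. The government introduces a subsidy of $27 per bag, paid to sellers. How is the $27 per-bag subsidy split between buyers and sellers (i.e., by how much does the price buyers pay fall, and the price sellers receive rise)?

Without the subsidy, 299 − 2p = 3p − 71 gives 5p = 370, so p* = $74 and q* = 151.
With a per-unit subsidy paid to sellers, each receives p + 27 per unit sold, so supply becomes qs = 3(p + 27) − 71.
New equilibrium: buyers pay $57.8, sellers receive $84.8, q = 183.4. (Wedge: pb − ps = −27.)
Gain to buyers: $16.2; to sellers: $10.8. (They sum to $27.)

Buyers gain $16.2 per bag; sellers gain $10.8 per bag.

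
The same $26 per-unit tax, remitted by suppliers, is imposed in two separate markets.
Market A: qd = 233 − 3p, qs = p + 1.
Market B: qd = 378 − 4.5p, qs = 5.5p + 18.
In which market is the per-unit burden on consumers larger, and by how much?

Market A: pre-tax p* = $58, q* = 59; post-tax q = 39.5; per-unit burden on consumers = $6.5.
Market B: pre-tax p* = $36, q* = 216; post-tax q = 151.65; per-unit burden on consumers = $14.3.
Difference: $6.5 vs $14.3 → market B is larger by $7.8.

Market B, by $7.8.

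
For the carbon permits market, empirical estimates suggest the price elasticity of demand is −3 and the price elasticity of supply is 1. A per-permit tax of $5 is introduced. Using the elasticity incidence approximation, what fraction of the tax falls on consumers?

Consumers' share ≈ 0.25.

Incidence ratio: consumers' share ≈ εs / (εs + |εd|) = 1 / (1 + 3) = 0.25.
Supply is the less elastic side, so consumers bear the smaller share.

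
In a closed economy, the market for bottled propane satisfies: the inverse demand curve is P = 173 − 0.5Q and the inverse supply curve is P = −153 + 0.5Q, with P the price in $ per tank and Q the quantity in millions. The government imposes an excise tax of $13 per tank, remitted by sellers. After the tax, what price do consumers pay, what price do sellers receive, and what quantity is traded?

Inverting to Q(P) form: Qd = 346 − 2P; Qs = 2P + 306.
Without the tax, 346 − 2P = 2P + 306 gives 4P = 40, so P* = $10 and Q* = 326.
With the tax collected from sellers, supply shifts: Qs = 2(P − 13) + 306.
Solving gives Q = 313 with consumers paying $16.5 and sellers receiving $3.5 (the $13 wedge).
The less price-elastic side of the market bears the larger share of a per-unit tax.

Consumers pay $16.5; sellers receive $3.5; quantity = 313.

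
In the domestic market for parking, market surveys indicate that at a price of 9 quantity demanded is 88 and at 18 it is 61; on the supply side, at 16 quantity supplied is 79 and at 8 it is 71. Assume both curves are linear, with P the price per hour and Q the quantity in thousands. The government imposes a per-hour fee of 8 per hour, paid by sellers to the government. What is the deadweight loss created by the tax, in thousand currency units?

Demand slope: (61 − 88)/(18 − 9) = -3, so Qd = 115 − 3P.
Supply slope: (71 − 79)/(8 − 16) = 1, so Qs = P + 63.
Before the tax: set 115 − 3P = P + 63 → P* = 13, Q* = 76.
With the tax collected from sellers, supply shifts: Qs = (P − 8) + 63.
Solving gives Q = 70 with buyers paying 15 and sellers receiving 7 (the 8 wedge).
Quantity falls by |ΔQ| = |76 − 70| = 6.
DWL = ½ · t · |ΔQ| = ½ · 8 · 6 = 24.

Deadweight loss = 24 thousand.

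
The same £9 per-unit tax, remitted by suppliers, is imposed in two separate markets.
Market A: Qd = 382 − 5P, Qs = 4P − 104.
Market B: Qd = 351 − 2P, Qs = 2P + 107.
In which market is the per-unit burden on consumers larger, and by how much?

Market B, by £0.5.

Market A: pre-tax P* = £54, Q* = 112; post-tax Q = 92; per-unit burden on consumers = £4.
Market B: pre-tax P* = £61, Q* = 229; post-tax Q = 220; per-unit burden on consumers = £4.5.
Difference: £4 vs £4.5 → market B is larger by £0.5.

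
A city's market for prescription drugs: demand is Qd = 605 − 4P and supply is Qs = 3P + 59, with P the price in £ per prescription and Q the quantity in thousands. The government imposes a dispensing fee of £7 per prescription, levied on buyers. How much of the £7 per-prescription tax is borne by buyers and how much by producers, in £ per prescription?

Before the tax: set 605 − 4P = 3P + 59 → P* = £78, Q* = 293.
With the tax collected from buyers, demand (in seller-price terms) shifts: Qd = 605 − 4(P + 7).
New equilibrium: buyers pay £81, producers receive £74, Q = 281. (Wedge: Pb − Ps = 7.)
Burden on buyers: £3; on producers: £4. (They sum to £7.)
The less price-elastic side of the market bears the larger share of a per-unit tax.

Buyers bear £3 per prescription; producers bear £4 per prescription.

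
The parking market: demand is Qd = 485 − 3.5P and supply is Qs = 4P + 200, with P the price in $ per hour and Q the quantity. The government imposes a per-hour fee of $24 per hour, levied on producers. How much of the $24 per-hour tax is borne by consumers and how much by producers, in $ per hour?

Before the tax: set 485 − 3.5P = 4P + 200 → P* = $38, Q* = 352.
With the tax collected from producers, supply shifts: Qs = 4(P − 24) + 200.
Solving gives Q = 307.2 with consumers paying $50.8 and producers receiving $26.8 (the $24 wedge).
Burden on consumers: $12.8; on producers: $11.2. (They sum to $24.)
The less price-elastic side of the market bears the larger share of a per-unit tax.

Consumers bear $12.8 per hour; producers bear $11.2 per hour.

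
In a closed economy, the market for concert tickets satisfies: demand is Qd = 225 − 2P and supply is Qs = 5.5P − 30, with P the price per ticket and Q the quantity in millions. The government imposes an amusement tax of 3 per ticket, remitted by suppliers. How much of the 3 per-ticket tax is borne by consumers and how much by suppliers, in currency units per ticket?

Before the tax: set 225 − 2P = 5.5P − 30 → P* = 34, Q* = 157.
With the tax collected from suppliers, supply shifts: Qs = 5.5(P − 3) − 30.
Solving gives Q = 152.6 with consumers paying 36.2 and suppliers receiving 33.2 (the 3 wedge).
Burden on consumers: 2.2; on suppliers: 0.8. (They sum to 3.)

Consumers bear 2.2 per ticket; suppliers bear 0.8 per ticket.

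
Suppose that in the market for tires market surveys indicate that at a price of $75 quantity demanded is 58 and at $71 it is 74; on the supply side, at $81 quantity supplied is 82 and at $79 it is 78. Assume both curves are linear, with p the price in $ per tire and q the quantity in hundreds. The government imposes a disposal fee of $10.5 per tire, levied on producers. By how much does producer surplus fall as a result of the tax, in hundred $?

Producer surplus falls by $413 hundred.

Demand slope: (74 − 58)/(71 − 75) = -4, so qd = 358 − 4p.
Supply slope: (78 − 82)/(79 − 81) = 2, so qs = 2p − 80.
Without the tax, 358 − 4p = 2p − 80 gives 6p = 438, so p* = $73 and q* = 66.
With the tax collected from producers, supply shifts: qs = 2(p − 10.5) − 80.
New equilibrium: buyers pay $76.5, producers receive $66, q = 52. (Wedge: pb − ps = 10.5.)
ΔPS is the trapezoid between Q = 52 and Q = 66 of height $7: ½ · (66 + 52) · 7 = $413.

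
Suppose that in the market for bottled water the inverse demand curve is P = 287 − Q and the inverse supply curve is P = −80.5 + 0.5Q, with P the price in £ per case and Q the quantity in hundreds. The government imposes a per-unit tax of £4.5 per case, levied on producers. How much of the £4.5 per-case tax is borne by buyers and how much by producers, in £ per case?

Inverting to Q(P) form: Qd = 287 − P; Qs = 2P + 161.
Without the tax, 287 − P = 2P + 161 gives 3P = 126, so P* = £42 and Q* = 245.
With the tax collected from producers, supply shifts: Qs = 2(P − 4.5) + 161.
Solving gives Q = 242 with buyers paying £45 and producers receiving £40.5 (the £4.5 wedge).
Burden on buyers: £3; on producers: £1.5. (They sum to £4.5.)
The less price-elastic side of the market bears the larger share of a per-unit tax.

Buyers bear £3 per case; producers bear £1.5 per case.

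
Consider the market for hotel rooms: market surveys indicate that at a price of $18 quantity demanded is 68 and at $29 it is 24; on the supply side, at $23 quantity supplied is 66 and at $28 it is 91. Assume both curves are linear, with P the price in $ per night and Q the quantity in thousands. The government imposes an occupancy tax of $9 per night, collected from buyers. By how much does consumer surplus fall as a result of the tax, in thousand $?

Consumer surplus falls by $230 thousand.

Demand slope: (24 − 68)/(29 − 18) = -4, so Qd = 140 − 4P.
Supply slope: (91 − 66)/(28 − 23) = 5, so Qs = 5P − 49.
Before the tax: set 140 − 4P = 5P − 49 → P* = $21, Q* = 56.
With the tax collected from buyers, demand (in seller-price terms) shifts: Qd = 140 − 4(P + 9).
Solving gives Q = 36 with buyers paying $26 and suppliers receiving $17 (the $9 wedge).
ΔCS is the trapezoid between Q = 36 and Q = 56 of height $5: ½ · (56 + 36) · 5 = $230.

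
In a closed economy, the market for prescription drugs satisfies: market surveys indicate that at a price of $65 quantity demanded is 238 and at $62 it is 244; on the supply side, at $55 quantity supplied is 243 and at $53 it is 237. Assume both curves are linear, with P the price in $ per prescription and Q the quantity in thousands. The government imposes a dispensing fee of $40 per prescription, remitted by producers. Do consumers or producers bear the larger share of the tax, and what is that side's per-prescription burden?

Demand slope: (244 − 238)/(62 − 65) = -2, so Qd = 368 − 2P.
Supply slope: (237 − 243)/(53 − 55) = 3, so Qs = 3P + 78.
Without the tax, 368 − 2P = 3P + 78 gives 5P = 290, so P* = $58 and Q* = 252.
With the tax collected from producers, supply shifts: Qs = 3(P − 40) + 78.
New equilibrium: consumers pay $82, producers receive $42, Q = 204. (Wedge: Pb − Ps = 40.)
Per-prescription burden: consumers $24, producers $16.
Consumers take the larger share because demand is less price-elastic here (demand slope 2 vs supply slope 3).
The less price-elastic side of the market bears the larger share of a per-unit tax.

Consumers bear the larger share: $24 per prescription.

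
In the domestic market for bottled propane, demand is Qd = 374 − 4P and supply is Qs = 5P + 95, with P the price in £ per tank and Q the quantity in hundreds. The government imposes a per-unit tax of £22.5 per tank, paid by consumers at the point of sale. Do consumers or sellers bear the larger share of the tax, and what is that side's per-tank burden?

Consumers bear the larger share: £12.5 per tank.

Before the tax: set 374 − 4P = 5P + 95 → P* = £31, Q* = 250.
With the tax collected from consumers, demand (in seller-price terms) shifts: Qd = 374 − 4(P + 22.5).
Solving gives Q = 200 with consumers paying £43.5 and sellers receiving £21 (the £22.5 wedge).
Per-tank burden: consumers £12.5, sellers £10.
Consumers take the larger share because demand is less price-elastic here (demand slope 4 vs supply slope 5).
The less price-elastic side of the market bears the larger share of a per-unit tax.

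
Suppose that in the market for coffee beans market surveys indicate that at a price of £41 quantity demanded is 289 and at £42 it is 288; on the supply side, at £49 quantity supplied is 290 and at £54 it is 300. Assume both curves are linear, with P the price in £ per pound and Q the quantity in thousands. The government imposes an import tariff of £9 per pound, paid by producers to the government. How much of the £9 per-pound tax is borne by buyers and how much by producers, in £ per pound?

Buyers bear £6 per pound; producers bear £3 per pound.

Demand slope: (288 − 289)/(42 − 41) = -1, so Qd = 330 − P.
Supply slope: (300 − 290)/(54 − 49) = 2, so Qs = 2P + 192.
Without the tax, 330 − P = 2P + 192 gives 3P = 138, so P* = £46 and Q* = 284.
With the tax collected from producers, supply shifts: Qs = 2(P − 9) + 192.
Solving gives Q = 278 with buyers paying £52 and producers receiving £43 (the £9 wedge).
Burden on buyers: £6; on producers: £3. (They sum to £9.)
The less price-elastic side of the market bears the larger share of a per-unit tax.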